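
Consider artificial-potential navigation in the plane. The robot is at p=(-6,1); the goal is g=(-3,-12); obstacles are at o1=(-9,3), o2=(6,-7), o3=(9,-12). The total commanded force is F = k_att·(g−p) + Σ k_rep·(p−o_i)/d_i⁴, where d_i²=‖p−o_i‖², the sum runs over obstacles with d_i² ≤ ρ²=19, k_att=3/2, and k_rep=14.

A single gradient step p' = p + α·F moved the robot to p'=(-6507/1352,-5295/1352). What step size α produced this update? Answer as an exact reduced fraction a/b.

F_att = 3/2·(g−p) = 3/2·(3,-13) = (4.5000,-19.5000)
o1: d²=13 ≤ ρ²=19; F_rep = 14·(3,-2)/13² = (0.2485,-0.1657)
o2: d²=208 > ρ²=19 → inactive
o3: d²=394 > ρ²=19 → inactive
F = F_att + ΣF_rep = (4.7485,-19.6657)
Δp = p'−p = (1.1871,-4.9164); α = Δx/Fx = (1605/1352) / (1605/338) = 1/4
check: Δy/Fy = (-6647/1352) / (-6647/338) = 1/4 ✓

α = 1/4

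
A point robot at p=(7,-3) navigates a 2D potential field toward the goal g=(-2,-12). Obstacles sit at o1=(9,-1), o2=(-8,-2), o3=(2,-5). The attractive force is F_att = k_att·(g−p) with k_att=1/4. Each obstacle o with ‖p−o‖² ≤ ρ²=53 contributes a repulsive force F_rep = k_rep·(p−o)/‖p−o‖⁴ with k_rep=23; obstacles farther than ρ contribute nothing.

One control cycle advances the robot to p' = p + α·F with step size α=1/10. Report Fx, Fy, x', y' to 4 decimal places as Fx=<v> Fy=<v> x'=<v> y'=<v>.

Fx=-2.8320 Fy=-2.9141 x'=6.7168 y'=-3.2914

F_att = 1/4·(g−p) = 1/4·(-9,-9) = (-2.2500,-2.2500)
o1: d²=8 ≤ ρ²=53; F_rep = 23·(-2,-2)/8² = (-0.7188,-0.7188)
o2: d²=226 > ρ²=53 → inactive
o3: d²=29 ≤ ρ²=53; F_rep = 23·(5,2)/29² = (0.1367,0.0547)
F = F_att + ΣF_rep = (-2.8320,-2.9141)
p' = p + 1/10·F = (6.7168,-3.2914)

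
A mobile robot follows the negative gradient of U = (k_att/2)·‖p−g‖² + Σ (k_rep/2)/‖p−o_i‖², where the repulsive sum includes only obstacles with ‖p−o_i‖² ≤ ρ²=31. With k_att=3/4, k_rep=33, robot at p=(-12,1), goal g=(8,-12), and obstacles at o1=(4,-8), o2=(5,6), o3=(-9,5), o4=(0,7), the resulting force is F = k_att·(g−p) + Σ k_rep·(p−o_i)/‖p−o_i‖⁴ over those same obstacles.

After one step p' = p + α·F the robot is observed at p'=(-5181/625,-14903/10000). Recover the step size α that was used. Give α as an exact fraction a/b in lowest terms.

α = 1/4

F_att = 3/4·(g−p) = 3/4·(20,-13) = (15.0000,-9.7500)
o1: d²=337 > ρ²=31 → inactive
o2: d²=314 > ρ²=31 → inactive
o3: d²=25 ≤ ρ²=31; F_rep = 33·(-3,-4)/25² = (-0.1584,-0.2112)
o4: d²=180 > ρ²=31 → inactive
F = F_att + ΣF_rep = (14.8416,-9.9612)
Δp = p'−p = (3.7104,-2.4903); α = Δx/Fx = (2319/625) / (9276/625) = 1/4
check: Δy/Fy = (-24903/10000) / (-24903/2500) = 1/4 ✓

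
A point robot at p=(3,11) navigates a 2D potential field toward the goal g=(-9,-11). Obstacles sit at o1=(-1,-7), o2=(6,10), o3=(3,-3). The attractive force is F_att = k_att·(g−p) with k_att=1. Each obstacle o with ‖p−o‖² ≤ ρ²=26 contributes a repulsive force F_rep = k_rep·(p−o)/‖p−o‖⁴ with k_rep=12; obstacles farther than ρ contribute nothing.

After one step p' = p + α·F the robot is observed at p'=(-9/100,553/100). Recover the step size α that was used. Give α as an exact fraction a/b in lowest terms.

α = 1/4

F_att = 1·(g−p) = 1·(-12,-22) = (-12.0000,-22.0000)
o1: d²=340 > ρ²=26 → inactive
o2: d²=10 ≤ ρ²=26; F_rep = 12·(-3,1)/10² = (-0.3600,0.1200)
o3: d²=196 > ρ²=26 → inactive
F = F_att + ΣF_rep = (-12.3600,-21.8800)
Δp = p'−p = (-3.0900,-5.4700); α = Δx/Fx = (-309/100) / (-309/25) = 1/4
check: Δy/Fy = (-547/100) / (-547/25) = 1/4 ✓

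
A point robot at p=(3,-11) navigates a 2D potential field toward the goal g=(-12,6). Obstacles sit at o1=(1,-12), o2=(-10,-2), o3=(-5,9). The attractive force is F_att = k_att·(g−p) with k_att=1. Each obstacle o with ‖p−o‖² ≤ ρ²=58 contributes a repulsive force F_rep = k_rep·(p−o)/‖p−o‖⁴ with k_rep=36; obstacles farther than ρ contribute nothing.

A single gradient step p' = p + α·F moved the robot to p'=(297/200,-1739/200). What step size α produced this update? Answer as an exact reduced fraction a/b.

α = 1/8

F_att = 1·(g−p) = 1·(-15,17) = (-15.0000,17.0000)
o1: d²=5 ≤ ρ²=58; F_rep = 36·(2,1)/5² = (2.8800,1.4400)
o2: d²=250 > ρ²=58 → inactive
o3: d²=464 > ρ²=58 → inactive
F = F_att + ΣF_rep = (-12.1200,18.4400)
Δp = p'−p = (-1.5150,2.3050); α = Δx/Fx = (-303/200) / (-303/25) = 1/8
check: Δy/Fy = (461/200) / (461/25) = 1/8 ✓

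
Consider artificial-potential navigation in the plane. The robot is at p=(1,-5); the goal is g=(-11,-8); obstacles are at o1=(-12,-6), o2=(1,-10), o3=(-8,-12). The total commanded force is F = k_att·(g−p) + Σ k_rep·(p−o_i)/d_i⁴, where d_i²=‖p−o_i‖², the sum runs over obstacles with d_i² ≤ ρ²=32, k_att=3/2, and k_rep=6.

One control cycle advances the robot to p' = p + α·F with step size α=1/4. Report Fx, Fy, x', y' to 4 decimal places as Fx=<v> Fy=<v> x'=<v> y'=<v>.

Fx=-18.0000 Fy=-4.4520 x'=-3.5000 y'=-6.1130

F_att = 3/2·(g−p) = 3/2·(-12,-3) = (-18.0000,-4.5000)
o1: d²=170 > ρ²=32 → inactive
o2: d²=25 ≤ ρ²=32; F_rep = 6·(0,5)/25² = (0.0000,0.0480)
o3: d²=130 > ρ²=32 → inactive
F = F_att + ΣF_rep = (-18.0000,-4.4520)
p' = p + 1/4·F = (-3.5000,-6.1130)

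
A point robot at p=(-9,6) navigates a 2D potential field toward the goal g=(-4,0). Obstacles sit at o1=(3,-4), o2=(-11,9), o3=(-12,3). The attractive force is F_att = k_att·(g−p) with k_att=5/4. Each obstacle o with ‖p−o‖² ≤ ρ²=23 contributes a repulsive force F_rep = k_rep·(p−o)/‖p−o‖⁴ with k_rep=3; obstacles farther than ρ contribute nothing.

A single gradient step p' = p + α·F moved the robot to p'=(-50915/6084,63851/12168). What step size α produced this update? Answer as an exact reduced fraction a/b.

F_att = 5/4·(g−p) = 5/4·(5,-6) = (6.2500,-7.5000)
o1: d²=244 > ρ²=23 → inactive
o2: d²=13 ≤ ρ²=23; F_rep = 3·(2,-3)/13² = (0.0355,-0.0533)
o3: d²=18 ≤ ρ²=23; F_rep = 3·(3,3)/18² = (0.0278,0.0278)
F = F_att + ΣF_rep = (6.3133,-7.5255)
Δp = p'−p = (0.6313,-0.7525); α = Δx/Fx = (3841/6084) / (19205/3042) = 1/10
check: Δy/Fy = (-9157/12168) / (-45785/6084) = 1/10 ✓

α = 1/10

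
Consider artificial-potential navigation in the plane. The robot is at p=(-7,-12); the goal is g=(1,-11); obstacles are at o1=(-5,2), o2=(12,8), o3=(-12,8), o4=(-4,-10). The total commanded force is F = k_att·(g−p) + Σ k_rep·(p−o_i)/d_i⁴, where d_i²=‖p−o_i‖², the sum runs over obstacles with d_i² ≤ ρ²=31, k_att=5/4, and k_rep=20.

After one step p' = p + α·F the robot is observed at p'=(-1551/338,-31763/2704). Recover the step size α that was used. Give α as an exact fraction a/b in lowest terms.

α = 1/4

F_att = 5/4·(g−p) = 5/4·(8,1) = (10.0000,1.2500)
o1: d²=200 > ρ²=31 → inactive
o2: d²=761 > ρ²=31 → inactive
o3: d²=425 > ρ²=31 → inactive
o4: d²=13 ≤ ρ²=31; F_rep = 20·(-3,-2)/13² = (-0.3550,-0.2367)
F = F_att + ΣF_rep = (9.6450,1.0133)
Δp = p'−p = (2.4112,0.2533); α = Δx/Fx = (815/338) / (1630/169) = 1/4
check: Δy/Fy = (685/2704) / (685/676) = 1/4 ✓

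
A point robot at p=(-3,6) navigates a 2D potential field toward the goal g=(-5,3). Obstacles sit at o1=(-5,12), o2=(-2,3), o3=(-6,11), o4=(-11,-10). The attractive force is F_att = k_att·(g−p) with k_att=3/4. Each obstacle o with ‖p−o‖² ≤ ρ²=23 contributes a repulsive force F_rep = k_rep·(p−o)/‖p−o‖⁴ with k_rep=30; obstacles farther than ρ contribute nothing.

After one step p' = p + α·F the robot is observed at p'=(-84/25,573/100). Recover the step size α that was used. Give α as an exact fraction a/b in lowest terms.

F_att = 3/4·(g−p) = 3/4·(-2,-3) = (-1.5000,-2.2500)
o1: d²=40 > ρ²=23 → inactive
o2: d²=10 ≤ ρ²=23; F_rep = 30·(-1,3)/10² = (-0.3000,0.9000)
o3: d²=34 > ρ²=23 → inactive
o4: d²=320 > ρ²=23 → inactive
F = F_att + ΣF_rep = (-1.8000,-1.3500)
Δp = p'−p = (-0.3600,-0.2700); α = Δx/Fx = (-9/25) / (-9/5) = 1/5
check: Δy/Fy = (-27/100) / (-27/20) = 1/5 ✓

α = 1/5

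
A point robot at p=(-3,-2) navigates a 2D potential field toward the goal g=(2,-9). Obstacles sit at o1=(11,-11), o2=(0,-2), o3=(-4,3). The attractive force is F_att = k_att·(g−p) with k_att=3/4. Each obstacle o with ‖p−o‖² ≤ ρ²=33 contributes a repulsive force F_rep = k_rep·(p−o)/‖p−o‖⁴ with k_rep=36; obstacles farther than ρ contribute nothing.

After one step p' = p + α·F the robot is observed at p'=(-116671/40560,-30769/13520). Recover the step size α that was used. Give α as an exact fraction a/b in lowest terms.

α = 1/20

F_att = 3/4·(g−p) = 3/4·(5,-7) = (3.7500,-5.2500)
o1: d²=277 > ρ²=33 → inactive
o2: d²=9 ≤ ρ²=33; F_rep = 36·(-3,0)/9² = (-1.3333,0.0000)
o3: d²=26 ≤ ρ²=33; F_rep = 36·(1,-5)/26² = (0.0533,-0.2663)
F = F_att + ΣF_rep = (2.4699,-5.5163)
Δp = p'−p = (0.1235,-0.2758); α = Δx/Fx = (5009/40560) / (5009/2028) = 1/20
check: Δy/Fy = (-3729/13520) / (-3729/676) = 1/20 ✓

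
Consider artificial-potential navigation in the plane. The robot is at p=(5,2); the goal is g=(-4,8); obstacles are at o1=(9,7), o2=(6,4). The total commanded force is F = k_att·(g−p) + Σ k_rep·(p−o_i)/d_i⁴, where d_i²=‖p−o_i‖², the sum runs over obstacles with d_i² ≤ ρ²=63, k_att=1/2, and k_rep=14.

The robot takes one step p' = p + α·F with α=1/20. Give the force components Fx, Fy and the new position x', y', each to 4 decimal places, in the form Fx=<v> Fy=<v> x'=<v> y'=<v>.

Fx=-5.0933 Fy=1.8384 x'=4.7453 y'=2.0919

F_att = 1/2·(g−p) = 1/2·(-9,6) = (-4.5000,3.0000)
o1: d²=41 ≤ ρ²=63; F_rep = 14·(-4,-5)/41² = (-0.0333,-0.0416)
o2: d²=5 ≤ ρ²=63; F_rep = 14·(-1,-2)/5² = (-0.5600,-1.1200)
F = F_att + ΣF_rep = (-5.0933,1.8384)
p' = p + 1/20·F = (4.7453,2.0919)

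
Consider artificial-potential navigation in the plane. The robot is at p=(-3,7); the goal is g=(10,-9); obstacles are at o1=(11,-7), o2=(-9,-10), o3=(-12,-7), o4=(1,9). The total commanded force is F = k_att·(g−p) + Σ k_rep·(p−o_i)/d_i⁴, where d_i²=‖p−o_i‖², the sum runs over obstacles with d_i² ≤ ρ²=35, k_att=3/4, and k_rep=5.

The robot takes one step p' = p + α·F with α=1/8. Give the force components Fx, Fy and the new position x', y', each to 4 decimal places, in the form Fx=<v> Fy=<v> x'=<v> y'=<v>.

F_att = 3/4·(g−p) = 3/4·(13,-16) = (9.7500,-12.0000)
o1: d²=392 > ρ²=35 → inactive
o2: d²=325 > ρ²=35 → inactive
o3: d²=277 > ρ²=35 → inactive
o4: d²=20 ≤ ρ²=35; F_rep = 5·(-4,-2)/20² = (-0.0500,-0.0250)
F = F_att + ΣF_rep = (9.7000,-12.0250)
p' = p + 1/8·F = (-1.7875,5.4969)

Fx=9.7000 Fy=-12.0250 x'=-1.7875 y'=5.4969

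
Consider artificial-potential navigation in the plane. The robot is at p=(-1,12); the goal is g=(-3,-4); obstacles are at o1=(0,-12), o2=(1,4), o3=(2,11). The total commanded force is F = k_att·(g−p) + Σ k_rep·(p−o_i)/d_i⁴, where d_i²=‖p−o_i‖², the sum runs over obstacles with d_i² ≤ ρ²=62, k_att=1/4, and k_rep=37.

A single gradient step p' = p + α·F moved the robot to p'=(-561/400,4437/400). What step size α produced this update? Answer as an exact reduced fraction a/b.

α = 1/4

F_att = 1/4·(g−p) = 1/4·(-2,-16) = (-0.5000,-4.0000)
o1: d²=577 > ρ²=62 → inactive
o2: d²=68 > ρ²=62 → inactive
o3: d²=10 ≤ ρ²=62; F_rep = 37·(-3,1)/10² = (-1.1100,0.3700)
F = F_att + ΣF_rep = (-1.6100,-3.6300)
Δp = p'−p = (-0.4025,-0.9075); α = Δx/Fx = (-161/400) / (-161/100) = 1/4
check: Δy/Fy = (-363/400) / (-363/100) = 1/4 ✓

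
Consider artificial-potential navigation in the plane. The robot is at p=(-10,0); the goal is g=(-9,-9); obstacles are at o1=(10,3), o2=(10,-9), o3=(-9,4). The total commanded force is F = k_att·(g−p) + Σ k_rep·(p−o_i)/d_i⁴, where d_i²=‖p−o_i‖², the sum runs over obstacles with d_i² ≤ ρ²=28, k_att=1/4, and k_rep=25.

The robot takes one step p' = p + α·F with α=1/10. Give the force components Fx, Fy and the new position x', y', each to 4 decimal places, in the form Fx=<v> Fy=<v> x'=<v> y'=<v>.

Fx=0.1635 Fy=-2.5960 x'=-9.9837 y'=-0.2596

F_att = 1/4·(g−p) = 1/4·(1,-9) = (0.2500,-2.2500)
o1: d²=409 > ρ²=28 → inactive
o2: d²=481 > ρ²=28 → inactive
o3: d²=17 ≤ ρ²=28; F_rep = 25·(-1,-4)/17² = (-0.0865,-0.3460)
F = F_att + ΣF_rep = (0.1635,-2.5960)
p' = p + 1/10·F = (-9.9837,-0.2596)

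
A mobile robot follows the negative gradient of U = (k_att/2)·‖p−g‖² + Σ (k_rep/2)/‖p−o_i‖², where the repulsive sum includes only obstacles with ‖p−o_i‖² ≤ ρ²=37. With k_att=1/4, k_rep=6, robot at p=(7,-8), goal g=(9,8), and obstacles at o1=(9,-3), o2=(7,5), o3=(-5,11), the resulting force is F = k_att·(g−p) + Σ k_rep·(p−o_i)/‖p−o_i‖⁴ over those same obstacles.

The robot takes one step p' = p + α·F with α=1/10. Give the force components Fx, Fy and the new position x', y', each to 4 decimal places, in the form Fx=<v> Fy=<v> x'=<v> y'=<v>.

Fx=0.4857 Fy=3.9643 x'=7.0486 y'=-7.6036

F_att = 1/4·(g−p) = 1/4·(2,16) = (0.5000,4.0000)
o1: d²=29 ≤ ρ²=37; F_rep = 6·(-2,-5)/29² = (-0.0143,-0.0357)
o2: d²=169 > ρ²=37 → inactive
o3: d²=505 > ρ²=37 → inactive
F = F_att + ΣF_rep = (0.4857,3.9643)
p' = p + 1/10·F = (7.0486,-7.6036)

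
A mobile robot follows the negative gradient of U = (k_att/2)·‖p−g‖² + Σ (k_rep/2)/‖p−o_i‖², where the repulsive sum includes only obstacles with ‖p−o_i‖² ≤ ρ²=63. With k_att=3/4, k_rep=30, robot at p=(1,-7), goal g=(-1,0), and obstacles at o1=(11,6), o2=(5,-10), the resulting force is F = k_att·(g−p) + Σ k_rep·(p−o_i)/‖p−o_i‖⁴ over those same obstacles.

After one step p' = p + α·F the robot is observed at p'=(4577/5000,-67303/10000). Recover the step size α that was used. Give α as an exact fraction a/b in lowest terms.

α = 1/20

F_att = 3/4·(g−p) = 3/4·(-2,7) = (-1.5000,5.2500)
o1: d²=269 > ρ²=63 → inactive
o2: d²=25 ≤ ρ²=63; F_rep = 30·(-4,3)/25² = (-0.1920,0.1440)
F = F_att + ΣF_rep = (-1.6920,5.3940)
Δp = p'−p = (-0.0846,0.2697); α = Δx/Fx = (-423/5000) / (-423/250) = 1/20
check: Δy/Fy = (2697/10000) / (2697/500) = 1/20 ✓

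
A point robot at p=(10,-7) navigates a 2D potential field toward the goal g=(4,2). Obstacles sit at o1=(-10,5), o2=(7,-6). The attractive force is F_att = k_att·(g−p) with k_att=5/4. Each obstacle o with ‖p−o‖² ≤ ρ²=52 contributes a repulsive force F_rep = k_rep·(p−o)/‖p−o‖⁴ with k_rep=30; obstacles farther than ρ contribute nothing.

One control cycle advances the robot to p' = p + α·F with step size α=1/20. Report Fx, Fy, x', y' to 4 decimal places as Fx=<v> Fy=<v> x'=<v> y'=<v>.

Fx=-6.6000 Fy=10.9500 x'=9.6700 y'=-6.4525

F_att = 5/4·(g−p) = 5/4·(-6,9) = (-7.5000,11.2500)
o1: d²=544 > ρ²=52 → inactive
o2: d²=10 ≤ ρ²=52; F_rep = 30·(3,-1)/10² = (0.9000,-0.3000)
F = F_att + ΣF_rep = (-6.6000,10.9500)
p' = p + 1/20·F = (9.6700,-6.4525)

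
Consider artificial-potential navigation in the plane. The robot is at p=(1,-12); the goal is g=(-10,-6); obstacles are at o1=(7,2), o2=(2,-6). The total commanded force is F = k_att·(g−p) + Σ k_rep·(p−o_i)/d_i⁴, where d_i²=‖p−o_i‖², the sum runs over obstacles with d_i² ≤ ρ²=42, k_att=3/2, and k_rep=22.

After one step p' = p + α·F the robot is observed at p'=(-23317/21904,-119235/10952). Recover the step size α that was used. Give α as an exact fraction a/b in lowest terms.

α = 1/8

F_att = 3/2·(g−p) = 3/2·(-11,6) = (-16.5000,9.0000)
o1: d²=232 > ρ²=42 → inactive
o2: d²=37 ≤ ρ²=42; F_rep = 22·(-1,-6)/37² = (-0.0161,-0.0964)
F = F_att + ΣF_rep = (-16.5161,8.9036)
Δp = p'−p = (-2.0645,1.1129); α = Δx/Fx = (-45221/21904) / (-45221/2738) = 1/8
check: Δy/Fy = (12189/10952) / (12189/1369) = 1/8 ✓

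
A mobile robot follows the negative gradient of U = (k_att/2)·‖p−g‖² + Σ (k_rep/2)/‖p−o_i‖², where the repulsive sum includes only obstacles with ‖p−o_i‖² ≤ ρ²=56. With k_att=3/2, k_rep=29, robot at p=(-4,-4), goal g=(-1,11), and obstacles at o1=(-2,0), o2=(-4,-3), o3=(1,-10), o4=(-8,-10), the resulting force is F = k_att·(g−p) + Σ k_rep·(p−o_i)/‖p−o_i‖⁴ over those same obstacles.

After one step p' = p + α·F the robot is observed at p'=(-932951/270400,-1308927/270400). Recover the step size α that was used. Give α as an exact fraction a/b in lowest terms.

F_att = 3/2·(g−p) = 3/2·(3,15) = (4.5000,22.5000)
o1: d²=20 ≤ ρ²=56; F_rep = 29·(-2,-4)/20² = (-0.1450,-0.2900)
o2: d²=1 ≤ ρ²=56; F_rep = 29·(0,-1)/1² = (0.0000,-29.0000)
o3: d²=61 > ρ²=56 → inactive
o4: d²=52 ≤ ρ²=56; F_rep = 29·(4,6)/52² = (0.0429,0.0643)
F = F_att + ΣF_rep = (4.3979,-6.7257)
Δp = p'−p = (0.5497,-0.8407); α = Δx/Fx = (148649/270400) / (148649/33800) = 1/8
check: Δy/Fy = (-227327/270400) / (-227327/33800) = 1/8 ✓

α = 1/8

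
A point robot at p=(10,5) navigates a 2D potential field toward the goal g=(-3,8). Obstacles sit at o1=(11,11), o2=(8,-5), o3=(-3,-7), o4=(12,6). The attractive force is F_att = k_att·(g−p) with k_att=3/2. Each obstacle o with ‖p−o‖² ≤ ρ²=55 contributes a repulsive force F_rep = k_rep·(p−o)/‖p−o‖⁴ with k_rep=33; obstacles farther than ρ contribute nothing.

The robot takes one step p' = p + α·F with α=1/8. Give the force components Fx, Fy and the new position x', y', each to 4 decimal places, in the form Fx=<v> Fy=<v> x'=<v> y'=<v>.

Fx=-22.1641 Fy=3.0354 x'=7.2295 y'=5.3794

F_att = 3/2·(g−p) = 3/2·(-13,3) = (-19.5000,4.5000)
o1: d²=37 ≤ ρ²=55; F_rep = 33·(-1,-6)/37² = (-0.0241,-0.1446)
o2: d²=104 > ρ²=55 → inactive
o3: d²=313 > ρ²=55 → inactive
o4: d²=5 ≤ ρ²=55; F_rep = 33·(-2,-1)/5² = (-2.6400,-1.3200)
F = F_att + ΣF_rep = (-22.1641,3.0354)
p' = p + 1/8·F = (7.2295,5.3794)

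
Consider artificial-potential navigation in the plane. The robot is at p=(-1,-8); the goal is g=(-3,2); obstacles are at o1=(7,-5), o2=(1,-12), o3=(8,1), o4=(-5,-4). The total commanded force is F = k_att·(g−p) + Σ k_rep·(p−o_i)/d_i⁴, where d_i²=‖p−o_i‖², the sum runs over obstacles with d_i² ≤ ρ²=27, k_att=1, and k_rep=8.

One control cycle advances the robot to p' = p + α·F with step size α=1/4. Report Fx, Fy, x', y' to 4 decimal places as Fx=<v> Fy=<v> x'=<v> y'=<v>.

Fx=-2.0400 Fy=10.0800 x'=-1.5100 y'=-5.4800

F_att = 1·(g−p) = 1·(-2,10) = (-2.0000,10.0000)
o1: d²=73 > ρ²=27 → inactive
o2: d²=20 ≤ ρ²=27; F_rep = 8·(-2,4)/20² = (-0.0400,0.0800)
o3: d²=162 > ρ²=27 → inactive
o4: d²=32 > ρ²=27 → inactive
F = F_att + ΣF_rep = (-2.0400,10.0800)
p' = p + 1/4·F = (-1.5100,-5.4800)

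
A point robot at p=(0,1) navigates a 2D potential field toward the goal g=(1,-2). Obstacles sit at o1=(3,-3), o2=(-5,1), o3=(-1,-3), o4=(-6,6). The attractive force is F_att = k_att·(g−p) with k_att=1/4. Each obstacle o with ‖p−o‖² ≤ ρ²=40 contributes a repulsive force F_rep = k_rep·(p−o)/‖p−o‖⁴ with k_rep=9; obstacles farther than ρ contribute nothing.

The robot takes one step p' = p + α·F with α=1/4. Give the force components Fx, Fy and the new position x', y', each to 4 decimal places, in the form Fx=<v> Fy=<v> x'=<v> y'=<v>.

F_att = 1/4·(g−p) = 1/4·(1,-3) = (0.2500,-0.7500)
o1: d²=25 ≤ ρ²=40; F_rep = 9·(-3,4)/25² = (-0.0432,0.0576)
o2: d²=25 ≤ ρ²=40; F_rep = 9·(5,0)/25² = (0.0720,0.0000)
o3: d²=17 ≤ ρ²=40; F_rep = 9·(1,4)/17² = (0.0311,0.1246)
o4: d²=61 > ρ²=40 → inactive
F = F_att + ΣF_rep = (0.3099,-0.5678)
p' = p + 1/4·F = (0.0775,0.8580)

Fx=0.3099 Fy=-0.5678 x'=0.0775 y'=0.8580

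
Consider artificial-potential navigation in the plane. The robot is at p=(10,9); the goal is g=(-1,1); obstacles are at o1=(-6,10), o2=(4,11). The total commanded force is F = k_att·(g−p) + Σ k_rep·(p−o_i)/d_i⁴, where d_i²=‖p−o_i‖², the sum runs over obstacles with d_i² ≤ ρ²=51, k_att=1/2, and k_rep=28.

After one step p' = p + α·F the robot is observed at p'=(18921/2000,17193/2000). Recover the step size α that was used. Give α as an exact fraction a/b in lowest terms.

α = 1/10

F_att = 1/2·(g−p) = 1/2·(-11,-8) = (-5.5000,-4.0000)
o1: d²=257 > ρ²=51 → inactive
o2: d²=40 ≤ ρ²=51; F_rep = 28·(6,-2)/40² = (0.1050,-0.0350)
F = F_att + ΣF_rep = (-5.3950,-4.0350)
Δp = p'−p = (-0.5395,-0.4035); α = Δx/Fx = (-1079/2000) / (-1079/200) = 1/10
check: Δy/Fy = (-807/2000) / (-807/200) = 1/10 ✓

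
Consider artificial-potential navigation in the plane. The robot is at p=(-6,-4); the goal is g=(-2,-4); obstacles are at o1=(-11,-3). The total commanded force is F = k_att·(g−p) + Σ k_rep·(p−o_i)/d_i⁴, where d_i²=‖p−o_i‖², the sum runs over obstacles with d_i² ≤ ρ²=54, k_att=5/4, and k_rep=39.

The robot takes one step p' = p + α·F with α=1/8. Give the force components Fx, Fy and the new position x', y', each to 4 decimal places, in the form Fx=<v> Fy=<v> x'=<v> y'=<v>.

Fx=5.2885 Fy=-0.0577 x'=-5.3389 y'=-4.0072

F_att = 5/4·(g−p) = 5/4·(4,0) = (5.0000,0.0000)
o1: d²=26 ≤ ρ²=54; F_rep = 39·(5,-1)/26² = (0.2885,-0.0577)
F = F_att + ΣF_rep = (5.2885,-0.0577)
p' = p + 1/8·F = (-5.3389,-4.0072)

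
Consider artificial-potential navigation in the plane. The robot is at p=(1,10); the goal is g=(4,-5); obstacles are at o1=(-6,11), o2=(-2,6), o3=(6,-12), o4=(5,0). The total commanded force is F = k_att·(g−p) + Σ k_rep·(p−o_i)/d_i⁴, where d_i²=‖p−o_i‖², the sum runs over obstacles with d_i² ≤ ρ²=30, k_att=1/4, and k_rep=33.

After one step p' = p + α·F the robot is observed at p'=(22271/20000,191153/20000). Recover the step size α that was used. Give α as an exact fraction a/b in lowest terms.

α = 1/8

F_att = 1/4·(g−p) = 1/4·(3,-15) = (0.7500,-3.7500)
o1: d²=50 > ρ²=30 → inactive
o2: d²=25 ≤ ρ²=30; F_rep = 33·(3,4)/25² = (0.1584,0.2112)
o3: d²=509 > ρ²=30 → inactive
o4: d²=116 > ρ²=30 → inactive
F = F_att + ΣF_rep = (0.9084,-3.5388)
Δp = p'−p = (0.1135,-0.4424); α = Δx/Fx = (2271/20000) / (2271/2500) = 1/8
check: Δy/Fy = (-8847/20000) / (-8847/2500) = 1/8 ✓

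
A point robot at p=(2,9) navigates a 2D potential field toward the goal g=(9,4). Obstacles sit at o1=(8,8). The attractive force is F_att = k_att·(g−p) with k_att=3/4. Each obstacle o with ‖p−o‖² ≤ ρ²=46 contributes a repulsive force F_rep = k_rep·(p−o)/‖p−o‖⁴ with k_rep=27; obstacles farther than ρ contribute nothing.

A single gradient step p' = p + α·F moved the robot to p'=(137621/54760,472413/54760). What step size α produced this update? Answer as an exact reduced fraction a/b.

F_att = 3/4·(g−p) = 3/4·(7,-5) = (5.2500,-3.7500)
o1: d²=37 ≤ ρ²=46; F_rep = 27·(-6,1)/37² = (-0.1183,0.0197)
F = F_att + ΣF_rep = (5.1317,-3.7303)
Δp = p'−p = (0.5132,-0.3730); α = Δx/Fx = (28101/54760) / (28101/5476) = 1/10
check: Δy/Fy = (-20427/54760) / (-20427/5476) = 1/10 ✓

α = 1/10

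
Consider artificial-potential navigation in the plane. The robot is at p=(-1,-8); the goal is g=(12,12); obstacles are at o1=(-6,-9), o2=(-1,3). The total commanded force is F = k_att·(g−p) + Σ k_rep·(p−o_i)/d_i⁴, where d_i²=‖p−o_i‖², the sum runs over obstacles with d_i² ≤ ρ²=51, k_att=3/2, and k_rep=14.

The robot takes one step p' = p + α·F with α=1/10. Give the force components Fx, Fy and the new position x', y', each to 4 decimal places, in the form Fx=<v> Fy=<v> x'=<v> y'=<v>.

F_att = 3/2·(g−p) = 3/2·(13,20) = (19.5000,30.0000)
o1: d²=26 ≤ ρ²=51; F_rep = 14·(5,1)/26² = (0.1036,0.0207)
o2: d²=121 > ρ²=51 → inactive
F = F_att + ΣF_rep = (19.6036,30.0207)
p' = p + 1/10·F = (0.9604,-4.9979)

Fx=19.6036 Fy=30.0207 x'=0.9604 y'=-4.9979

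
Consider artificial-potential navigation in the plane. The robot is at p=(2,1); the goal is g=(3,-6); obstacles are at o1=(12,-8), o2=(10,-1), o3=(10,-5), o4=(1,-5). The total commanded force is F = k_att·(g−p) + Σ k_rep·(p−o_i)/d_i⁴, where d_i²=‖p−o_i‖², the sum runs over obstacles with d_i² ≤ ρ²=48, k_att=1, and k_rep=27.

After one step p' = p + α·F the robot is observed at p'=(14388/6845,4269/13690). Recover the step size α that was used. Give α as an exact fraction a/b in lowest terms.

F_att = 1·(g−p) = 1·(1,-7) = (1.0000,-7.0000)
o1: d²=181 > ρ²=48 → inactive
o2: d²=68 > ρ²=48 → inactive
o3: d²=100 > ρ²=48 → inactive
o4: d²=37 ≤ ρ²=48; F_rep = 27·(1,6)/37² = (0.0197,0.1183)
F = F_att + ΣF_rep = (1.0197,-6.8817)
Δp = p'−p = (0.1020,-0.6882); α = Δx/Fx = (698/6845) / (1396/1369) = 1/10
check: Δy/Fy = (-9421/13690) / (-9421/1369) = 1/10 ✓

α = 1/10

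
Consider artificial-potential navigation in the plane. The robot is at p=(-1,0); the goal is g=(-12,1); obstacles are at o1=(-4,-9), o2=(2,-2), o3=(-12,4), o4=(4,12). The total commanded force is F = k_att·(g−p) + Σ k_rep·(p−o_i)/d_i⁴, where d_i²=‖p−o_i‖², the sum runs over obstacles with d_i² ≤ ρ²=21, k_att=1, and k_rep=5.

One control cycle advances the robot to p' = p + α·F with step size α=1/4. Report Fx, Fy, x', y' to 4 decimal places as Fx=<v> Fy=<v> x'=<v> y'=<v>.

Fx=-11.0888 Fy=1.0592 x'=-3.7722 y'=0.2648

F_att = 1·(g−p) = 1·(-11,1) = (-11.0000,1.0000)
o1: d²=90 > ρ²=21 → inactive
o2: d²=13 ≤ ρ²=21; F_rep = 5·(-3,2)/13² = (-0.0888,0.0592)
o3: d²=137 > ρ²=21 → inactive
o4: d²=169 > ρ²=21 → inactive
F = F_att + ΣF_rep = (-11.0888,1.0592)
p' = p + 1/4·F = (-3.7722,0.2648)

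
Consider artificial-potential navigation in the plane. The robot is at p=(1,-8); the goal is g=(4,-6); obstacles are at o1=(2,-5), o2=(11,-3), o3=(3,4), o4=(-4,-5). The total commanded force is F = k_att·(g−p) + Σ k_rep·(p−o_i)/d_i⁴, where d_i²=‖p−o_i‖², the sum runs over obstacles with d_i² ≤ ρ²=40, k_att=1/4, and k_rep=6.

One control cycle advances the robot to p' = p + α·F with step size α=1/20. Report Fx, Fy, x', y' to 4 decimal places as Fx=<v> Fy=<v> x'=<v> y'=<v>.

Fx=0.7160 Fy=0.3044 x'=1.0358 y'=-7.9848

F_att = 1/4·(g−p) = 1/4·(3,2) = (0.7500,0.5000)
o1: d²=10 ≤ ρ²=40; F_rep = 6·(-1,-3)/10² = (-0.0600,-0.1800)
o2: d²=125 > ρ²=40 → inactive
o3: d²=148 > ρ²=40 → inactive
o4: d²=34 ≤ ρ²=40; F_rep = 6·(5,-3)/34² = (0.0260,-0.0156)
F = F_att + ΣF_rep = (0.7160,0.3044)
p' = p + 1/20·F = (1.0358,-7.9848)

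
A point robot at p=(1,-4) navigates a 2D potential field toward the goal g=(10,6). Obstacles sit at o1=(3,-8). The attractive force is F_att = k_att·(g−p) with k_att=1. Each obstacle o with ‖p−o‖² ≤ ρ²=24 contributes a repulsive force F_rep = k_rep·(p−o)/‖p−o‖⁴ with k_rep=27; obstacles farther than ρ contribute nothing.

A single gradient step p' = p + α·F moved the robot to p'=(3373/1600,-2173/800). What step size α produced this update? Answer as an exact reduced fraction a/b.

α = 1/8

F_att = 1·(g−p) = 1·(9,10) = (9.0000,10.0000)
o1: d²=20 ≤ ρ²=24; F_rep = 27·(-2,4)/20² = (-0.1350,0.2700)
F = F_att + ΣF_rep = (8.8650,10.2700)
Δp = p'−p = (1.1081,1.2837); α = Δx/Fx = (1773/1600) / (1773/200) = 1/8
check: Δy/Fy = (1027/800) / (1027/100) = 1/8 ✓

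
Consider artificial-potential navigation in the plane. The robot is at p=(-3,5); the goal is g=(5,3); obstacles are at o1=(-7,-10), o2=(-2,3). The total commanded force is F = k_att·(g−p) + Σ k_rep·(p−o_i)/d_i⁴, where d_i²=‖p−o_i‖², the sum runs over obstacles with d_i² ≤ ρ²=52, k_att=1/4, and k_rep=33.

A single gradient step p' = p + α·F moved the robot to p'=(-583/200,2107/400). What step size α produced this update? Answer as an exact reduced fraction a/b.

F_att = 1/4·(g−p) = 1/4·(8,-2) = (2.0000,-0.5000)
o1: d²=241 > ρ²=52 → inactive
o2: d²=5 ≤ ρ²=52; F_rep = 33·(-1,2)/5² = (-1.3200,2.6400)
F = F_att + ΣF_rep = (0.6800,2.1400)
Δp = p'−p = (0.0850,0.2675); α = Δx/Fx = (17/200) / (17/25) = 1/8
check: Δy/Fy = (107/400) / (107/50) = 1/8 ✓

α = 1/8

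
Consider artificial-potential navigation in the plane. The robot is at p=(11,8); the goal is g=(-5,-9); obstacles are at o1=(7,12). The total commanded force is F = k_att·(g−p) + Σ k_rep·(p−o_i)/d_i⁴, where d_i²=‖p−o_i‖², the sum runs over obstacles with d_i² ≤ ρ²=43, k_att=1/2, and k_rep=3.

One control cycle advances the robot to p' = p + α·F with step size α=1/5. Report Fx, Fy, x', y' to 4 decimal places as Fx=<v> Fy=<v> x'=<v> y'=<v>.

F_att = 1/2·(g−p) = 1/2·(-16,-17) = (-8.0000,-8.5000)
o1: d²=32 ≤ ρ²=43; F_rep = 3·(4,-4)/32² = (0.0117,-0.0117)
F = F_att + ΣF_rep = (-7.9883,-8.5117)
p' = p + 1/5·F = (9.4023,6.2977)

Fx=-7.9883 Fy=-8.5117 x'=9.4023 y'=6.2977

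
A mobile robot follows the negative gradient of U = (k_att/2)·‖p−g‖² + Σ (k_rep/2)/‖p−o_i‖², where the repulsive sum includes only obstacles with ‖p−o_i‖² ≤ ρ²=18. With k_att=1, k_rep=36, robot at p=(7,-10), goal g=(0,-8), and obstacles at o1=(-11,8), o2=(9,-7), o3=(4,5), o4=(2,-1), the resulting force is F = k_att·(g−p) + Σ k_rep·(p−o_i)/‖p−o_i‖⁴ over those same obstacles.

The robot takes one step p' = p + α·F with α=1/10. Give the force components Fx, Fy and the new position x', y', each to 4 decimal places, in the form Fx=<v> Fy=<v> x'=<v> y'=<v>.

Fx=-7.4260 Fy=1.3609 x'=6.2574 y'=-9.8639

F_att = 1·(g−p) = 1·(-7,2) = (-7.0000,2.0000)
o1: d²=648 > ρ²=18 → inactive
o2: d²=13 ≤ ρ²=18; F_rep = 36·(-2,-3)/13² = (-0.4260,-0.6391)
o3: d²=234 > ρ²=18 → inactive
o4: d²=106 > ρ²=18 → inactive
F = F_att + ΣF_rep = (-7.4260,1.3609)
p' = p + 1/10·F = (6.2574,-9.8639)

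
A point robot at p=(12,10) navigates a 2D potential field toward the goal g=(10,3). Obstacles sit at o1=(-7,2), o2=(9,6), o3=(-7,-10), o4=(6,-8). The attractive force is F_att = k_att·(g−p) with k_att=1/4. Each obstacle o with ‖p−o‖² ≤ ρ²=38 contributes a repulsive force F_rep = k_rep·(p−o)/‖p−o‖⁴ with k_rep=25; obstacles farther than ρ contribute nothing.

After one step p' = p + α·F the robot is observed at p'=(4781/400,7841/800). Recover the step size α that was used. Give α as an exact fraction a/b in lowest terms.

F_att = 1/4·(g−p) = 1/4·(-2,-7) = (-0.5000,-1.7500)
o1: d²=425 > ρ²=38 → inactive
o2: d²=25 ≤ ρ²=38; F_rep = 25·(3,4)/25² = (0.1200,0.1600)
o3: d²=761 > ρ²=38 → inactive
o4: d²=360 > ρ²=38 → inactive
F = F_att + ΣF_rep = (-0.3800,-1.5900)
Δp = p'−p = (-0.0475,-0.1988); α = Δx/Fx = (-19/400) / (-19/50) = 1/8
check: Δy/Fy = (-159/800) / (-159/100) = 1/8 ✓

α = 1/8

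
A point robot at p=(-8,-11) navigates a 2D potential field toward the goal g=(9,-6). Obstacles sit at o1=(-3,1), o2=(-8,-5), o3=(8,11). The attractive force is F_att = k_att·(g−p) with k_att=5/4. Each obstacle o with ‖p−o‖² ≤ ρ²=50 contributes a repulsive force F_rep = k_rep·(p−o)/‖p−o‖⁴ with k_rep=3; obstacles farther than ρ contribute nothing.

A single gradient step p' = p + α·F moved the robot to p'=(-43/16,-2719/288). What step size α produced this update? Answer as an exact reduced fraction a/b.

F_att = 5/4·(g−p) = 5/4·(17,5) = (21.2500,6.2500)
o1: d²=169 > ρ²=50 → inactive
o2: d²=36 ≤ ρ²=50; F_rep = 3·(0,-6)/36² = (0.0000,-0.0139)
o3: d²=740 > ρ²=50 → inactive
F = F_att + ΣF_rep = (21.2500,6.2361)
Δp = p'−p = (5.3125,1.5590); α = Δx/Fx = (85/16) / (85/4) = 1/4
check: Δy/Fy = (449/288) / (449/72) = 1/4 ✓

α = 1/4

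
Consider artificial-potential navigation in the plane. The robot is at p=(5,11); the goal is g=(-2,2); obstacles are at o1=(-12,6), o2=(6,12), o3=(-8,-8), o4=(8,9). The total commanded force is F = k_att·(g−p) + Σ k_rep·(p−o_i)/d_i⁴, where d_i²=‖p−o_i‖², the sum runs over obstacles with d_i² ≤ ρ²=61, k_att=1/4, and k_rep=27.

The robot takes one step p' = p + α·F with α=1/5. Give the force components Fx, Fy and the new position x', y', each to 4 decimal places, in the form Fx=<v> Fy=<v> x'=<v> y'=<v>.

F_att = 1/4·(g−p) = 1/4·(-7,-9) = (-1.7500,-2.2500)
o1: d²=314 > ρ²=61 → inactive
o2: d²=2 ≤ ρ²=61; F_rep = 27·(-1,-1)/2² = (-6.7500,-6.7500)
o3: d²=530 > ρ²=61 → inactive
o4: d²=13 ≤ ρ²=61; F_rep = 27·(-3,2)/13² = (-0.4793,0.3195)
F = F_att + ΣF_rep = (-8.9793,-8.6805)
p' = p + 1/5·F = (3.2041,9.2639)

Fx=-8.9793 Fy=-8.6805 x'=3.2041 y'=9.2639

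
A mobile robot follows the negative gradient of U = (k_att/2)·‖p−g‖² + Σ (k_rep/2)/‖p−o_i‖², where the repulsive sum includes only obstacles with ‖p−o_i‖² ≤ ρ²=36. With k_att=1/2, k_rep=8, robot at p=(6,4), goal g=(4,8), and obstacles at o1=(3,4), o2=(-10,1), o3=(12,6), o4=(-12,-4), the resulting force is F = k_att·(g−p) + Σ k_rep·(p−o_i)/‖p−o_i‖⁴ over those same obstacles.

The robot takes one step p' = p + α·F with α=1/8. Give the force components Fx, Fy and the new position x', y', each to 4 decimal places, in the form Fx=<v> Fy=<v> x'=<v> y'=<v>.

Fx=-0.7037 Fy=2.0000 x'=5.9120 y'=4.2500

F_att = 1/2·(g−p) = 1/2·(-2,4) = (-1.0000,2.0000)
o1: d²=9 ≤ ρ²=36; F_rep = 8·(3,0)/9² = (0.2963,0.0000)
o2: d²=265 > ρ²=36 → inactive
o3: d²=40 > ρ²=36 → inactive
o4: d²=388 > ρ²=36 → inactive
F = F_att + ΣF_rep = (-0.7037,2.0000)
p' = p + 1/8·F = (5.9120,4.2500)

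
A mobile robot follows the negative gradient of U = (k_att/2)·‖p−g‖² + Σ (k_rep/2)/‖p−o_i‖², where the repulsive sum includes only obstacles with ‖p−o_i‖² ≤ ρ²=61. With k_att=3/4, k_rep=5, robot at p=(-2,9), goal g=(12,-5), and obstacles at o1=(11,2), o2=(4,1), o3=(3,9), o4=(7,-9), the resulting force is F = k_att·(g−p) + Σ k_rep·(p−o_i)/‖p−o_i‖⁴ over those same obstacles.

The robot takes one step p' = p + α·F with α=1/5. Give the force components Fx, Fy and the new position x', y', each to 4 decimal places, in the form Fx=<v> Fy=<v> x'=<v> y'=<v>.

Fx=10.4600 Fy=-10.5000 x'=0.0920 y'=6.9000

F_att = 3/4·(g−p) = 3/4·(14,-14) = (10.5000,-10.5000)
o1: d²=218 > ρ²=61 → inactive
o2: d²=100 > ρ²=61 → inactive
o3: d²=25 ≤ ρ²=61; F_rep = 5·(-5,0)/25² = (-0.0400,0.0000)
o4: d²=405 > ρ²=61 → inactive
F = F_att + ΣF_rep = (10.4600,-10.5000)
p' = p + 1/5·F = (0.0920,6.9000)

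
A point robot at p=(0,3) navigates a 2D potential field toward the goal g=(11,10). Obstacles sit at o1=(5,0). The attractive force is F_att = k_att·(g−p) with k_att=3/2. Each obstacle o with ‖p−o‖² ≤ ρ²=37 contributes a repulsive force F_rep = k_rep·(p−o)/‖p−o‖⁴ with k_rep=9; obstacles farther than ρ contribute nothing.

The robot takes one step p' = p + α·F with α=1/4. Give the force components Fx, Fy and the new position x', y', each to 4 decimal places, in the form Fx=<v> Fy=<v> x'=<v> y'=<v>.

F_att = 3/2·(g−p) = 3/2·(11,7) = (16.5000,10.5000)
o1: d²=34 ≤ ρ²=37; F_rep = 9·(-5,3)/34² = (-0.0389,0.0234)
F = F_att + ΣF_rep = (16.4611,10.5234)
p' = p + 1/4·F = (4.1153,5.6308)

Fx=16.4611 Fy=10.5234 x'=4.1153 y'=5.6308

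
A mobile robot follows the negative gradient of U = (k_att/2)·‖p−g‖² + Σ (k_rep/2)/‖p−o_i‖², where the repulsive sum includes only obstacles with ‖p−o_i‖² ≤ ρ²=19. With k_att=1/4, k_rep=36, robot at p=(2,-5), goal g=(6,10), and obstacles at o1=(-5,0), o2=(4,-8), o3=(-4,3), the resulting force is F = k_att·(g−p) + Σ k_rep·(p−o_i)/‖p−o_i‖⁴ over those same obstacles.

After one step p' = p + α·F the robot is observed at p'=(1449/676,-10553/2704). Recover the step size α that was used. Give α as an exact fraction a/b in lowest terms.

F_att = 1/4·(g−p) = 1/4·(4,15) = (1.0000,3.7500)
o1: d²=74 > ρ²=19 → inactive
o2: d²=13 ≤ ρ²=19; F_rep = 36·(-2,3)/13² = (-0.4260,0.6391)
o3: d²=100 > ρ²=19 → inactive
F = F_att + ΣF_rep = (0.5740,4.3891)
Δp = p'−p = (0.1435,1.0973); α = Δx/Fx = (97/676) / (97/169) = 1/4
check: Δy/Fy = (2967/2704) / (2967/676) = 1/4 ✓

α = 1/4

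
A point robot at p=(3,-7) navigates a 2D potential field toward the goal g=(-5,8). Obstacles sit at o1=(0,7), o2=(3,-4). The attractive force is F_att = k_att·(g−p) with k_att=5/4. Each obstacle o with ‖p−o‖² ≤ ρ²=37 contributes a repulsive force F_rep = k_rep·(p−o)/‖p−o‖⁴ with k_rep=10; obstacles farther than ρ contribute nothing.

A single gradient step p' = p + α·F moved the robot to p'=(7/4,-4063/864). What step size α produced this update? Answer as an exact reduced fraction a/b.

F_att = 5/4·(g−p) = 5/4·(-8,15) = (-10.0000,18.7500)
o1: d²=205 > ρ²=37 → inactive
o2: d²=9 ≤ ρ²=37; F_rep = 10·(0,-3)/9² = (0.0000,-0.3704)
F = F_att + ΣF_rep = (-10.0000,18.3796)
Δp = p'−p = (-1.2500,2.2975); α = Δx/Fx = (-5/4) / (-10) = 1/8
check: Δy/Fy = (1985/864) / (1985/108) = 1/8 ✓

α = 1/8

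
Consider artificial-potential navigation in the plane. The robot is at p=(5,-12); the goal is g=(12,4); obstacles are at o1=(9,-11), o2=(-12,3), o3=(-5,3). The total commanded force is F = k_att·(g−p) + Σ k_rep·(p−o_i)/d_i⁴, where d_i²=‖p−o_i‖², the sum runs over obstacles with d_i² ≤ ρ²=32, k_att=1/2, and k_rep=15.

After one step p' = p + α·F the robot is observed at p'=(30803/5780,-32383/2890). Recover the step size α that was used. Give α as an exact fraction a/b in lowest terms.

α = 1/10

F_att = 1/2·(g−p) = 1/2·(7,16) = (3.5000,8.0000)
o1: d²=17 ≤ ρ²=32; F_rep = 15·(-4,-1)/17² = (-0.2076,-0.0519)
o2: d²=514 > ρ²=32 → inactive
o3: d²=325 > ρ²=32 → inactive
F = F_att + ΣF_rep = (3.2924,7.9481)
Δp = p'−p = (0.3292,0.7948); α = Δx/Fx = (1903/5780) / (1903/578) = 1/10
check: Δy/Fy = (2297/2890) / (2297/289) = 1/10 ✓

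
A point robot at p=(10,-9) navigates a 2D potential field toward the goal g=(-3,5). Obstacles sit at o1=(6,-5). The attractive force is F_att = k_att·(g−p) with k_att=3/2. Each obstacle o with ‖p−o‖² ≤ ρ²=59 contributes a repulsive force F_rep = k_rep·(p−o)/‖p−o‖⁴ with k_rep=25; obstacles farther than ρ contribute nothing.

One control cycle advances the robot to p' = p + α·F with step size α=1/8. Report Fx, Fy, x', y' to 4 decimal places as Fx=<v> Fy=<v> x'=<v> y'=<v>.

Fx=-19.4023 Fy=20.9023 x'=7.5747 y'=-6.3872

F_att = 3/2·(g−p) = 3/2·(-13,14) = (-19.5000,21.0000)
o1: d²=32 ≤ ρ²=59; F_rep = 25·(4,-4)/32² = (0.0977,-0.0977)
F = F_att + ΣF_rep = (-19.4023,20.9023)
p' = p + 1/8·F = (7.5747,-6.3872)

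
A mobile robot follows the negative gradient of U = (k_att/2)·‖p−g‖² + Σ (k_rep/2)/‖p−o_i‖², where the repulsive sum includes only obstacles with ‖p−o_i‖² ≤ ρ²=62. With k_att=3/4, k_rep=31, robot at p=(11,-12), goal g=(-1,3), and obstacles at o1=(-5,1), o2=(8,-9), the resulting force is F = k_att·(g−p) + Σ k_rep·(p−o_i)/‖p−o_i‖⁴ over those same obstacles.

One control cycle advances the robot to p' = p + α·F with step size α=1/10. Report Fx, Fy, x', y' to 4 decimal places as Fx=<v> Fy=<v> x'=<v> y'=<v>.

Fx=-8.7130 Fy=10.9630 x'=10.1287 y'=-10.9037

F_att = 3/4·(g−p) = 3/4·(-12,15) = (-9.0000,11.2500)
o1: d²=425 > ρ²=62 → inactive
o2: d²=18 ≤ ρ²=62; F_rep = 31·(3,-3)/18² = (0.2870,-0.2870)
F = F_att + ΣF_rep = (-8.7130,10.9630)
p' = p + 1/10·F = (10.1287,-10.9037)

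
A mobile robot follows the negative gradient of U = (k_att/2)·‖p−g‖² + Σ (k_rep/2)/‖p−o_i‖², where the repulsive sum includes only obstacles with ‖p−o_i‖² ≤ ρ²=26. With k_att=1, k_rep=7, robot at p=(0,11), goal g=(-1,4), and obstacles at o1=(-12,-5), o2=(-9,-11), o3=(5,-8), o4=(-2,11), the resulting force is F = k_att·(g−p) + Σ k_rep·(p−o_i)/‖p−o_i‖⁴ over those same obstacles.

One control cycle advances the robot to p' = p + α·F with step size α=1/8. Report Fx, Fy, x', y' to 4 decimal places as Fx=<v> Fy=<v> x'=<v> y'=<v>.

Fx=-0.1250 Fy=-7.0000 x'=-0.0156 y'=10.1250

F_att = 1·(g−p) = 1·(-1,-7) = (-1.0000,-7.0000)
o1: d²=400 > ρ²=26 → inactive
o2: d²=565 > ρ²=26 → inactive
o3: d²=386 > ρ²=26 → inactive
o4: d²=4 ≤ ρ²=26; F_rep = 7·(2,0)/4² = (0.8750,0.0000)
F = F_att + ΣF_rep = (-0.1250,-7.0000)
p' = p + 1/8·F = (-0.0156,10.1250)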